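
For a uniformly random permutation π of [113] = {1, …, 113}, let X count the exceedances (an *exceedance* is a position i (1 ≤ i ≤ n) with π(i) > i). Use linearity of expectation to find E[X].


Write X = Σ_{i=1}^{113} X_i, where X_i = 1_{π(i) > i}.
For each fixed i, π(i) is uniform over {1, …, 113} (marginal of a uniform permutation), so P[π(i) > i] = (n − i)/n. Summing: Σ_{i=1}^{113} (n − i)/n = (0 + 1 + … + 112)/113 = 113(113 − 1)/(2·113) = (113 − 1)/2.
Hence E[X] = Σ_{i=1}^{113} (113 − i)/113 = 56 ≈ 56.000.

E[X] = 56 = 56.000.


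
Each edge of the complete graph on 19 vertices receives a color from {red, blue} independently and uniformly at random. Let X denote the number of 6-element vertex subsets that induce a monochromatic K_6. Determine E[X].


Let X = Σ_S X_S over the C(19, 6) = 27132 subsets S of size 6, where X_S = 1 if the K_6 on S is monochromatic.
For a fixed S, the K_6 on S has C(6, 2) = 15 edges. P[all 15 edges red] = (1/2)^15, and likewise for blue, so P[monochromatic] = 2·(1/2)^15 = 2^{1 − 15} = 1/16384.
By linearity of expectation: E[X] = C(19, 6) · 2^{1 − 15} = 27132 · 1/16384 = 6783/4096.
Numerically: E[X] ≈ 1.656.

E[X] = C(19,6)·2^(1−C(6,2)) = 6783/4096 ≈ 1.656.


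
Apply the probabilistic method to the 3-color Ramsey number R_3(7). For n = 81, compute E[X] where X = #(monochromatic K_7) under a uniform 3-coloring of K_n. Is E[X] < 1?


E[X] = C(81, 7) · 3^{1 − 21} = 3477216600 · 3^{−20} = 3477216600/3486784401.
As a reduced fraction: E[X] = 42928600/43046721 ≈ 0.997256.
Is E[X] < 1? YES.
Since E[X] < 1, there exists a 3-coloring of K_{81} with no monochromatic K_7; hence R_3(7) > 81.

E[X] = 42928600/43046721 ≈ 0.997256; E[X] < 1, so R_3(7) > 81.


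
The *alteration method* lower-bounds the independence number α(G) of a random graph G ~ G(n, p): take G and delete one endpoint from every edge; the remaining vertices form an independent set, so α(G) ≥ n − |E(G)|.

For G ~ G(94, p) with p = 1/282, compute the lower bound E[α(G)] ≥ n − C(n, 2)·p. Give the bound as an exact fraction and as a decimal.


E[|E(G)|] = C(94, 2)·p = 4371 · (1/282) = 31/2.
E[α(G)] ≥ n − E[|E(G)|] = 94 − 31/2 = 157/2.
Numerically: ≈ 78.500.
(This is only a lower bound; the true E[α(G)] may be larger.)

E[α(G)] ≥ 157/2 ≈ 78.500.


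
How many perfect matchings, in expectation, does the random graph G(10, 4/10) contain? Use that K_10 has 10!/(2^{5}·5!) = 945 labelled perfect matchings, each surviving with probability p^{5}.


K_10 has 10!/(2^{5}·5!) = 945 labelled perfect matchings.
For each such perfect matching H, let X_H = 1 if all 5 edges of H are present in G. Then P[X_H = 1] = p^{5} = (2/5)^{5} = 32/3125.
Summing the indicators: E[X] = Σ_H E[X_H] = 945 · p^{5} = 945 · 32/3125 = 6048/625.
Numerically: E[X] ≈ 9.677.

E[X] = 945 · (2/5)^{5} = 6048/625 ≈ 9.677.


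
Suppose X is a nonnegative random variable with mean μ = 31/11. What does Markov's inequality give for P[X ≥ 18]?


μ = E[X] = 31/11, a = 18.
Markov: P[X ≥ 18] ≤ μ/a = (31/11)/18 = 31/198.
Numerically: ≈ 0.1566.
(Since a = 18 > μ = 2.8182, the bound 31/198 is < 1 and informative.)

P[X ≥ 18] ≤ 31/198 ≈ 0.1566.


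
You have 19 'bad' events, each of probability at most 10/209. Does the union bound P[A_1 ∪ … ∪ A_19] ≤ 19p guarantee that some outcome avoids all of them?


Union bound: P[∪_{i=1}^{19} A_i] ≤ Σ_i P[A_i] ≤ 19·p = 19·(10/209) = 10/11.
Numerically: 10/11 ≈ 0.909091.
Is 10/11 < 1? YES.
Since P[∪ A_i] ≤ 10/11 < 1, the complement has P[∩ A_i^c] ≥ 1 − 10/11 = 1/11 > 0, so some outcome avoids every A_i.

19·p = 10/11 ≈ 0.909091; existence CERTIFIED by the union bound.


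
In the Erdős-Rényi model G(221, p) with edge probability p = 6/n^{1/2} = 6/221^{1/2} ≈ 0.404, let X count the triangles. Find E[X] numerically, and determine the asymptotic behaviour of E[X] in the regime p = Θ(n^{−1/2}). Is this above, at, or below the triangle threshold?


Number of potential triangles: C(221, 3) = 1774630.
Each occurs with probability p³ ≈ (0.404)³ ≈ 6.57454e-02.
By linearity: E[X] = C(221, 3)·p³ ≈ 1774630 · 6.57454e-02 ≈ 116673.751.
Since α = 1/2 < 1, p = c/n^{1/2} ≫ 1/n is above the triangle threshold p ~ 1/n. Asymptotically E[X] ~ (c³/6)·n^{3(1−α)} = (6³/6)·n^{1.5} → ∞; triangles are abundant w.h.p.

E[X] ≈ 116673.751; in regime p = Θ(1/n^{1/2}) E[X] diverges (above the triangle threshold p ~ 1/n).


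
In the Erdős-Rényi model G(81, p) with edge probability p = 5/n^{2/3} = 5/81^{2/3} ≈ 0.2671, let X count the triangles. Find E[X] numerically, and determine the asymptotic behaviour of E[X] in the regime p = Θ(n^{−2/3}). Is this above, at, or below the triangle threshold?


Number of potential triangles: C(81, 3) = 85320.
Each occurs with probability p³ ≈ (0.2671)³ ≈ 1.905197e-02.
By linearity: E[X] = C(81, 3)·p³ ≈ 85320 · 1.905197e-02 ≈ 1625.5144.
Since α = 2/3 < 1, p = c/n^{2/3} ≫ 1/n is above the triangle threshold p ~ 1/n. Asymptotically E[X] ~ (c³/6)·n^{3(1−α)} = (5³/6)·n^{1} → ∞; triangles are abundant w.h.p.

E[X] ≈ 1625.5144; in regime p = Θ(1/n^{2/3}) E[X] diverges (above the triangle threshold p ~ 1/n).


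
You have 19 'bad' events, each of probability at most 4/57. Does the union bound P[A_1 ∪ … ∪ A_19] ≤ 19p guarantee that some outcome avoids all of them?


Union bound: P[∪_{i=1}^{19} A_i] ≤ Σ_i P[A_i] ≤ 19·p = 19·(4/57) = 4/3.
Numerically: 4/3 ≈ 1.33333.
Is 4/3 < 1? NO.
Since the bound 4/3 is ≥ 1, the union bound is uninformative here; it does NOT by itself certify existence.

19·p = 4/3 ≈ 1.33333; existence NOT certified by the union bound.


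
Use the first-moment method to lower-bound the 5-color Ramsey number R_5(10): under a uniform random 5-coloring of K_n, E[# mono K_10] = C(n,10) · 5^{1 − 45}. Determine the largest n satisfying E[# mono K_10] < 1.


We need C(n, 10) · 5^{1 − 45} < 1, i.e. C(n, 10) < 5^{45 − 1} = 5684341886080801486968994140625.
Check values of n near the boundary:
  n = 5391: C(5391, 10) = 5666344714787188828795213697883; 5666344714787188828795213697883 < 5684341886080801486968994140625? YES
  n = 5392: C(5392, 10) = 5676873040158402483252283957448; 5676873040158402483252283957448 < 5684341886080801486968994140625? YES
  n = 5393: C(5393, 10) = 5687418968154238267170642278008; 5687418968154238267170642278008 < 5684341886080801486968994140625? NO
  n = 5394: C(5394, 10) = 5697982524930156243149785372878; 5697982524930156243149785372878 < 5684341886080801486968994140625? NO
The largest n with C(n, 10) < 5684341886080801486968994140625 is n = 5392 (where E[X] = 5676873040158402483252283957448/5684341886080801486968994140625 ≈ 0.998686). Hence R_5(10) > 5392, i.e. R_5(10) ≥ 5393.

Largest n = 5392; hence R_5(10) > 5392.


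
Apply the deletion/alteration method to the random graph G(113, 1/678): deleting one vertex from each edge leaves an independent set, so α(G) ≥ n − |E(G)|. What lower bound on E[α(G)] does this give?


E[|E(G)|] = C(113, 2)·p = 6328 · (1/678) = 28/3.
E[α(G)] ≥ n − E[|E(G)|] = 113 − 28/3 = 311/3.
Numerically: ≈ 103.667.
(This is only a lower bound; the true E[α(G)] may be larger.)

E[α(G)] ≥ 311/3 ≈ 103.667.


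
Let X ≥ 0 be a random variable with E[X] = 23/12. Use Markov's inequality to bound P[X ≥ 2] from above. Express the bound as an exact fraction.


μ = E[X] = 23/12, a = 2.
Markov: P[X ≥ 2] ≤ μ/a = (23/12)/2 = 23/24.
Numerically: ≈ 0.9583.
(Since a = 2 > μ = 1.9167, the bound 23/24 is < 1 and informative.)

P[X ≥ 2] ≤ 23/24 ≈ 0.9583.


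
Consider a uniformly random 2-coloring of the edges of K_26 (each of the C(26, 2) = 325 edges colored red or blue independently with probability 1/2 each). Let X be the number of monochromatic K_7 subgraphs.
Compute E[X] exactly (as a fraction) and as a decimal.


Let X = Σ_S X_S over the C(26, 7) = 657800 subsets S of size 7, where X_S = 1 if the K_7 on S is monochromatic.
For a fixed S, the K_7 on S has C(7, 2) = 21 edges. P[all 21 edges red] = (1/2)^21, and likewise for blue, so P[monochromatic] = 2·(1/2)^21 = 2^{1 − 21} = 1/1048576.
Summing: E[X] = C(26, 7) · 2^{1 − 21} = 657800 · 1/1048576 = 82225/131072.
Numerically: E[X] ≈ 0.6273.

E[X] = C(26,7)·2^(1−C(7,2)) = 82225/131072 ≈ 0.6273.


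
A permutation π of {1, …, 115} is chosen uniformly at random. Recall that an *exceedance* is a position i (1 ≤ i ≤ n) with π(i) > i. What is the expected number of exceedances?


Write X = Σ_{i=1}^{115} X_i, where X_i = 1_{π(i) > i}.
For each fixed i, π(i) is uniform over {1, …, 115} (marginal of a uniform permutation), so P[π(i) > i] = (n − i)/n. Summing: Σ_{i=1}^{115} (n − i)/n = (0 + 1 + … + 114)/115 = 115(115 − 1)/(2·115) = (115 − 1)/2.
Hence E[X] = Σ_{i=1}^{115} (115 − i)/115 = 57 ≈ 57.0000.

E[X] = 57 = 57.0000.


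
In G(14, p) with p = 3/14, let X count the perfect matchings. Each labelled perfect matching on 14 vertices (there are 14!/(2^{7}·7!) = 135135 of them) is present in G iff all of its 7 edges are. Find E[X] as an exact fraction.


K_14 has 14!/(2^{7}·7!) = 135135 labelled perfect matchings.
For each such perfect matching H, let X_H = 1 if all 7 edges of H are present in G. Then P[X_H = 1] = p^{7} = (3/14)^{7} = 2187/105413504.
Summing the indicators: E[X] = Σ_H E[X_H] = 135135 · p^{7} = 135135 · 2187/105413504 = 42220035/15059072.
Numerically: E[X] ≈ 2.80363.

E[X] = 135135 · (3/14)^{7} = 42220035/15059072 ≈ 2.80363.


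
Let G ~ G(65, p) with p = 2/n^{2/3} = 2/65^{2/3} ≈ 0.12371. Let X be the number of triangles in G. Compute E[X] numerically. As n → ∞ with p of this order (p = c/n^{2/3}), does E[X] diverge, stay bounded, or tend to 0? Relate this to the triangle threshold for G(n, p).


Number of potential triangles: C(65, 3) = 43680.
Each occurs with probability p³ ≈ (0.12371)³ ≈ 1.8934911e-03.
By linearity: E[X] = C(65, 3)·p³ ≈ 43680 · 1.8934911e-03 ≈ 82.70769.
Since α = 2/3 < 1, p = c/n^{2/3} ≫ 1/n is above the triangle threshold p ~ 1/n. Asymptotically E[X] ~ (c³/6)·n^{3(1−α)} = (2³/6)·n^{1} → ∞; triangles are abundant w.h.p.

E[X] ≈ 82.70769; in regime p = Θ(1/n^{2/3}) E[X] diverges (above the triangle threshold p ~ 1/n).


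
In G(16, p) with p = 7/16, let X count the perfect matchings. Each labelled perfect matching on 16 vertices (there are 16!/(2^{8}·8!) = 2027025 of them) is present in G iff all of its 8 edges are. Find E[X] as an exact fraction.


K_16 has 16!/(2^{8}·8!) = 2027025 labelled perfect matchings.
For each such perfect matching H, let X_H = 1 if all 8 edges of H are present in G. Then P[X_H = 1] = p^{8} = (7/16)^{8} = 5764801/4294967296.
Summing the indicators: E[X] = Σ_H E[X_H] = 2027025 · p^{8} = 2027025 · 5764801/4294967296 = 11685395747025/4294967296.
Numerically: E[X] ≈ 2720.7.

E[X] = 2027025 · (7/16)^{8} = 11685395747025/4294967296 ≈ 2720.7.


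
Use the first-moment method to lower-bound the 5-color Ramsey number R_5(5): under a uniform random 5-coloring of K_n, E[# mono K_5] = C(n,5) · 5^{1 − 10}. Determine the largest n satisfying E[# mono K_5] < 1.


We need C(n, 5) · 5^{1 − 10} < 1, i.e. C(n, 5) < 5^{10 − 1} = 1953125.
Check values of n near the boundary:
  n = 45: C(45, 5) = 1221759; 1221759 < 1953125? YES
  n = 46: C(46, 5) = 1370754; 1370754 < 1953125? YES
  n = 47: C(47, 5) = 1533939; 1533939 < 1953125? YES
  n = 48: C(48, 5) = 1712304; 1712304 < 1953125? YES
  n = 49: C(49, 5) = 1906884; 1906884 < 1953125? YES
  n = 50: C(50, 5) = 2118760; 2118760 < 1953125? NO
The largest n with C(n, 5) < 1953125 is n = 49 (where E[X] = 1906884/1953125 ≈ 0.97632). Hence R_5(5) > 49, i.e. R_5(5) ≥ 50.

Largest n = 49; hence R_5(5) > 49.


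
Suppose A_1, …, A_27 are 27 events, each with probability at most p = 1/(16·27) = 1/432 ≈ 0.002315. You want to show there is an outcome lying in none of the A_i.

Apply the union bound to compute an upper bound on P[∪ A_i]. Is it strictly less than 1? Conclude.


Union bound: P[∪_{i=1}^{27} A_i] ≤ Σ_i P[A_i] ≤ 27·p = 27·(1/432) = 1/16.
Numerically: 1/16 ≈ 0.062500.
Is 1/16 < 1? YES.
Since P[∪ A_i] ≤ 1/16 < 1, the complement has P[∩ A_i^c] ≥ 1 − 1/16 = 15/16 > 0, so some outcome avoids every A_i.

27·p = 1/16 ≈ 0.062500; existence CERTIFIED by the union bound.


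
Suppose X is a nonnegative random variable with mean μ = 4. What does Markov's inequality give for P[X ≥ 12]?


μ = E[X] = 4, a = 12.
Markov: P[X ≥ 12] ≤ μ/a = (4)/12 = 1/3.
Numerically: ≈ 0.333.
(Since a = 12 > μ = 4.000, the bound 1/3 is < 1 and informative.)

P[X ≥ 12] ≤ 1/3 ≈ 0.333.


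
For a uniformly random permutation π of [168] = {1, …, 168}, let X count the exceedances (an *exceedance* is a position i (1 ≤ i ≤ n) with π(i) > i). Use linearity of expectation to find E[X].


Write X = Σ_{i=1}^{168} X_i, where X_i = 1_{π(i) > i}.
For each fixed i, π(i) is uniform over {1, …, 168} (marginal of a uniform permutation), so P[π(i) > i] = (n − i)/n. Summing: Σ_{i=1}^{168} (n − i)/n = (0 + 1 + … + 167)/168 = 168(168 − 1)/(2·168) = (168 − 1)/2.
Hence E[X] = Σ_{i=1}^{168} (168 − i)/168 = 167/2 ≈ 83.5000.

E[X] = 167/2 = 83.5000.


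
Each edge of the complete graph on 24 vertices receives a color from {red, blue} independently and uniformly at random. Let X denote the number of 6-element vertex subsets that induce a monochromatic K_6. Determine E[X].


Let X = Σ_S X_S over the C(24, 6) = 134596 subsets S of size 6, where X_S = 1 if the K_6 on S is monochromatic.
For a fixed S, the K_6 on S has C(6, 2) = 15 edges. P[all 15 edges red] = (1/2)^15, and likewise for blue, so P[monochromatic] = 2·(1/2)^15 = 2^{1 − 15} = 1/16384.
By linearity of expectation: E[X] = C(24, 6) · 2^{1 − 15} = 134596 · 1/16384 = 33649/4096.
Numerically: E[X] ≈ 8.215088.

E[X] = C(24,6)·2^(1−C(6,2)) = 33649/4096 ≈ 8.215088.


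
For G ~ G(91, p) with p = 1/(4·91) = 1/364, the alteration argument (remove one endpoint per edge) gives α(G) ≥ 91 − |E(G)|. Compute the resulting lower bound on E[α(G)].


E[|E(G)|] = C(91, 2)·p = 4095 · (1/364) = 45/4.
E[α(G)] ≥ n − E[|E(G)|] = 91 − 45/4 = 319/4.
Numerically: ≈ 79.750000.
(This is only a lower bound; the true E[α(G)] may be larger.)

E[α(G)] ≥ 319/4 ≈ 79.750000.


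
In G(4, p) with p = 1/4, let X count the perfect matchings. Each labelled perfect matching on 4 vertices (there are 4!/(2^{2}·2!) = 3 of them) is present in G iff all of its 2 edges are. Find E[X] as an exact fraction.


K_4 has 4!/(2^{2}·2!) = 3 labelled perfect matchings.
For each such perfect matching H, let X_H = 1 if all 2 edges of H are present in G. Then P[X_H = 1] = p^{2} = (1/4)^{2} = 1/16.
By linearity of expectation: E[X] = Σ_H E[X_H] = 3 · p^{2} = 3 · 1/16 = 3/16.
Numerically: E[X] ≈ 0.188.

E[X] = 3 · (1/4)^{2} = 3/16 ≈ 0.188.


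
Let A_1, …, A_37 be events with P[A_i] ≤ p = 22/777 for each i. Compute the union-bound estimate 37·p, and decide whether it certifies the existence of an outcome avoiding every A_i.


Union bound: P[∪_{i=1}^{37} A_i] ≤ Σ_i P[A_i] ≤ 37·p = 37·(22/777) = 22/21.
Numerically: 22/21 ≈ 1.047619.
Is 22/21 < 1? NO.
Since the bound 22/21 is ≥ 1, the union bound is uninformative here; it does NOT by itself certify existence.

37·p = 22/21 ≈ 1.047619; existence NOT certified by the union bound.


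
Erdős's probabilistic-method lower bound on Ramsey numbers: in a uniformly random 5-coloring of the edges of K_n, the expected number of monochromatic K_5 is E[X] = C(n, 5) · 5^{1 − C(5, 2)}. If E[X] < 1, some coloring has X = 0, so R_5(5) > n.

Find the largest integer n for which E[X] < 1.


We need C(n, 5) · 5^{1 − 10} < 1, i.e. C(n, 5) < 5^{10 − 1} = 1953125.
Check values of n near the boundary:
  n = 46: C(46, 5) = 1370754; 1370754 < 1953125? YES
  n = 47: C(47, 5) = 1533939; 1533939 < 1953125? YES
  n = 48: C(48, 5) = 1712304; 1712304 < 1953125? YES
  n = 49: C(49, 5) = 1906884; 1906884 < 1953125? YES
  n = 50: C(50, 5) = 2118760; 2118760 < 1953125? NO
The largest n with C(n, 5) < 1953125 is n = 49 (where E[X] = 1906884/1953125 ≈ 0.9763). Hence R_5(5) > 49, i.e. R_5(5) ≥ 50.

Largest n = 49; hence R_5(5) > 49.


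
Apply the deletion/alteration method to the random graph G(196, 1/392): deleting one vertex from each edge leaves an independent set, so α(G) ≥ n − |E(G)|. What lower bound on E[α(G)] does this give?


E[|E(G)|] = C(196, 2)·p = 19110 · (1/392) = 195/4.
E[α(G)] ≥ n − E[|E(G)|] = 196 − 195/4 = 589/4.
Numerically: ≈ 147.250000.
(This is only a lower bound; the true E[α(G)] may be larger.)

E[α(G)] ≥ 589/4 ≈ 147.250000.


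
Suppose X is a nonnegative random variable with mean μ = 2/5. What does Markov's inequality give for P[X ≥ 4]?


μ = E[X] = 2/5, a = 4.
Markov: P[X ≥ 4] ≤ μ/a = (2/5)/4 = 1/10.
Numerically: ≈ 0.10000.
(Since a = 4 > μ = 0.40000, the bound 1/10 is < 1 and informative.)

P[X ≥ 4] ≤ 1/10 ≈ 0.10000.


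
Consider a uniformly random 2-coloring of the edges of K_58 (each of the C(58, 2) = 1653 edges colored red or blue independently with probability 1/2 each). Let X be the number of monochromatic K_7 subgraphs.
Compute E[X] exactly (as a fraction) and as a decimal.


Let X = Σ_S X_S over the C(58, 7) = 300674088 subsets S of size 7, where X_S = 1 if the K_7 on S is monochromatic.
For a fixed S, the K_7 on S has C(7, 2) = 21 edges. P[all 21 edges red] = (1/2)^21, and likewise for blue, so P[monochromatic] = 2·(1/2)^21 = 2^{1 − 21} = 1/1048576.
By linearity: E[X] = C(58, 7) · 2^{1 − 21} = 300674088 · 1/1048576 = 37584261/131072.
Numerically: E[X] ≈ 286.745.

E[X] = C(58,7)·2^(1−C(7,2)) = 37584261/131072 ≈ 286.745.


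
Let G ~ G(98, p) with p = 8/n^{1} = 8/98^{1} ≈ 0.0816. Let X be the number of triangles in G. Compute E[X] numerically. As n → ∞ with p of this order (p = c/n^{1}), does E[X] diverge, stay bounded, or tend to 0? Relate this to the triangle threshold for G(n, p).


Number of potential triangles: C(98, 3) = 152096.
Each occurs with probability p³ ≈ (0.0816)³ ≈ 5.43991e-04.
By linearity: E[X] = C(98, 3)·p³ ≈ 152096 · 5.43991e-04 ≈ 82.739.
Here α = 1, so p = 8/n is exactly at the triangle threshold p ~ 1/n. Asymptotically E[X] → c³/6 = 8³/6 = 256/3 ≈ 85.333, a bounded constant. In this regime the triangle count is asymptotically Poisson(c³/6).

E[X] ≈ 82.739; in regime p = Θ(1/n^{1}) E[X] stays bounded (at the triangle threshold p ~ 1/n).


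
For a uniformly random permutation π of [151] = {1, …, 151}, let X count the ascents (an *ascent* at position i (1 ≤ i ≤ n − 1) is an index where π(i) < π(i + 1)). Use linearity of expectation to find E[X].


Write X = Σ X_I over i = 1, …, 150, with X_I the indicator of one ascent.
There are 150 indicators.
For each fixed i, the pair (π(i), π(i+1)) is a uniformly random ordered pair of distinct values from {1, …, 151}; by symmetry P[π(i) < π(i+1)] = 1/2.
By linearity: E[X] = 150 · (1/2) = (151 − 1) · (1/2) = 75 ≈ 75.00000.

E[X] = 75 = 75.00000.


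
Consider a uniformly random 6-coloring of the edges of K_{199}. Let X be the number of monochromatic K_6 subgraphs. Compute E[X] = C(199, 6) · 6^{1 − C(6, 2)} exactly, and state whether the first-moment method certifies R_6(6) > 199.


E[X] = C(199, 6) · 6^{1 − 15} = 79936367511 · 6^{−14} = 79936367511/78364164096.
As a reduced fraction: E[X] = 26645455837/26121388032 ≈ 1.02006.
Is E[X] < 1? NO.
Since E[X] ≥ 1, the first-moment bound is inconclusive at n = 199; it does NOT by itself certify R_6(6) > 199.

E[X] = 26645455837/26121388032 ≈ 1.02006; E[X] ≥ 1; first-moment method inconclusive here.


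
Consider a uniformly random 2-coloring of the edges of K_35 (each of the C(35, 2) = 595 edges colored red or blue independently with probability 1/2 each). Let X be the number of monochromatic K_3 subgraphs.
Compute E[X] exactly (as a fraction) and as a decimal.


Let X = Σ_S X_S over the C(35, 3) = 6545 subsets S of size 3, where X_S = 1 if the K_3 on S is monochromatic.
For a fixed S, the K_3 on S has C(3, 2) = 3 edges. P[all 3 edges red] = (1/2)^3, and likewise for blue, so P[monochromatic] = 2·(1/2)^3 = 2^{1 − 3} = 1/4.
By linearity of expectation: E[X] = C(35, 3) · 2^{1 − 3} = 6545 · 1/4 = 6545/4.
Numerically: E[X] ≈ 1636.2500.

E[X] = C(35,3)·2^(1−C(3,2)) = 6545/4 ≈ 1636.2500.


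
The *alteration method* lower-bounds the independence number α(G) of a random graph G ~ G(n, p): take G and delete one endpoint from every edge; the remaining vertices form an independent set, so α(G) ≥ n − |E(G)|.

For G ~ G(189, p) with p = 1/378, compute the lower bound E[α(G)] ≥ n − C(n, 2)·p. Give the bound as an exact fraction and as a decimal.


E[|E(G)|] = C(189, 2)·p = 17766 · (1/378) = 47.
E[α(G)] ≥ n − E[|E(G)|] = 189 − 47 = 142.
Numerically: ≈ 142.00000.
(This is only a lower bound; the true E[α(G)] may be larger.)

E[α(G)] ≥ 142 ≈ 142.00000.


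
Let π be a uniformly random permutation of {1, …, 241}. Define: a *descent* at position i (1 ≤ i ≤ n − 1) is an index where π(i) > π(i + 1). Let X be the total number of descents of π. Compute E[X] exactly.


Write X = Σ X_I over i = 1, …, 240, with X_I the indicator of one descent.
There are 240 indicators.
For each fixed i, the pair (π(i), π(i+1)) is a uniformly random ordered pair of distinct values from {1, …, 241}; by symmetry P[π(i) > π(i+1)] = 1/2.
By linearity: E[X] = 240 · (1/2) = (241 − 1) · (1/2) = 120 ≈ 120.000.

E[X] = 120 = 120.000.


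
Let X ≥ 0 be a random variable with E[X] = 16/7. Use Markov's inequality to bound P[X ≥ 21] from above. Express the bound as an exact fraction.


μ = E[X] = 16/7, a = 21.
Markov: P[X ≥ 21] ≤ μ/a = (16/7)/21 = 16/147.
Numerically: ≈ 0.108844.
(Since a = 21 > μ = 2.285714, the bound 16/147 is < 1 and informative.)

P[X ≥ 21] ≤ 16/147 ≈ 0.108844.


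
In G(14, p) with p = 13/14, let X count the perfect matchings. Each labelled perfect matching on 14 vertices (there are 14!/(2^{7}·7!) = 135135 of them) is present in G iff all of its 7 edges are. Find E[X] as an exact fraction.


K_14 has 14!/(2^{7}·7!) = 135135 labelled perfect matchings.
For each such perfect matching H, let X_H = 1 if all 7 edges of H are present in G. Then P[X_H = 1] = p^{7} = (13/14)^{7} = 62748517/105413504.
By linearity: E[X] = Σ_H E[X_H] = 135135 · p^{7} = 135135 · 62748517/105413504 = 1211360120685/15059072.
Numerically: E[X] ≈ 80440.6.

E[X] = 135135 · (13/14)^{7} = 1211360120685/15059072 ≈ 80440.6.


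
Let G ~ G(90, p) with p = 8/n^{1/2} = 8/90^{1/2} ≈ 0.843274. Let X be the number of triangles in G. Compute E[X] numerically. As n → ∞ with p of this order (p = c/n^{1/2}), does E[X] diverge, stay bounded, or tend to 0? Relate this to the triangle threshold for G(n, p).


Number of potential triangles: C(90, 3) = 117480.
Each occurs with probability p³ ≈ (0.843274)³ ≈ 5.99661541e-01.
By linearity: E[X] = C(90, 3)·p³ ≈ 117480 · 5.99661541e-01 ≈ 70448.237894.
Since α = 1/2 < 1, p = c/n^{1/2} ≫ 1/n is above the triangle threshold p ~ 1/n. Asymptotically E[X] ~ (c³/6)·n^{3(1−α)} = (8³/6)·n^{1.5} → ∞; triangles are abundant w.h.p.

E[X] ≈ 70448.237894; in regime p = Θ(1/n^{1/2}) E[X] diverges (above the triangle threshold p ~ 1/n).


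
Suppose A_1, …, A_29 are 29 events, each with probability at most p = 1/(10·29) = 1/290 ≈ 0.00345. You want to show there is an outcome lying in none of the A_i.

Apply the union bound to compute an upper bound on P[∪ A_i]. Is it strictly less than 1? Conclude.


Union bound: P[∪_{i=1}^{29} A_i] ≤ Σ_i P[A_i] ≤ 29·p = 29·(1/290) = 1/10.
Numerically: 1/10 ≈ 0.10000.
Is 1/10 < 1? YES.
Since P[∪ A_i] ≤ 1/10 < 1, the complement has P[∩ A_i^c] ≥ 1 − 1/10 = 9/10 > 0, so some outcome avoids every A_i.

29·p = 1/10 ≈ 0.10000; existence CERTIFIED by the union bound.


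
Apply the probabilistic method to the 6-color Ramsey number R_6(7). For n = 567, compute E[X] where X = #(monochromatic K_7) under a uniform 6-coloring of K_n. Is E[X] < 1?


E[X] = C(567, 7) · 6^{1 − 21} = 3601671315933933 · 6^{−20} = 3601671315933933/3656158440062976.
As a reduced fraction: E[X] = 44465077974493/45137758519296 ≈ 0.9850972.
Is E[X] < 1? YES.
Since E[X] < 1, there exists a 6-coloring of K_{567} with no monochromatic K_7; hence R_6(7) > 567.

E[X] = 44465077974493/45137758519296 ≈ 0.9850972; E[X] < 1, so R_6(7) > 567.


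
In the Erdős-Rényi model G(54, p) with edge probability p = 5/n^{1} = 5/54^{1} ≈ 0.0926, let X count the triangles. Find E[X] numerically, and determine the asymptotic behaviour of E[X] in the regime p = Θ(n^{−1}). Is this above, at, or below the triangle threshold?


Number of potential triangles: C(54, 3) = 24804.
Each occurs with probability p³ ≈ (0.0926)³ ≈ 7.93832e-04.
By linearity: E[X] = C(54, 3)·p³ ≈ 24804 · 7.93832e-04 ≈ 19.690.
Here α = 1, so p = 5/n is exactly at the triangle threshold p ~ 1/n. Asymptotically E[X] → c³/6 = 5³/6 = 125/6 ≈ 20.833, a bounded constant. In this regime the triangle count is asymptotically Poisson(c³/6).

E[X] ≈ 19.690; in regime p = Θ(1/n^{1}) E[X] stays bounded (at the triangle threshold p ~ 1/n).


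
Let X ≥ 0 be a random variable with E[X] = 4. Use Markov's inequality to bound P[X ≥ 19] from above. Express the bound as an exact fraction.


μ = E[X] = 4, a = 19.
Markov: P[X ≥ 19] ≤ μ/a = (4)/19 = 4/19.
Numerically: ≈ 0.2105.
(Since a = 19 > μ = 4.0000, the bound 4/19 is < 1 and informative.)

P[X ≥ 19] ≤ 4/19 ≈ 0.2105.


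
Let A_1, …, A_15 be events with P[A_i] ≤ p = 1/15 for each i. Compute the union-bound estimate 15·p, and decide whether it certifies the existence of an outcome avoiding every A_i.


Union bound: P[∪_{i=1}^{15} A_i] ≤ Σ_i P[A_i] ≤ 15·p = 15·(1/15) = 1.
Numerically: 1 ≈ 1.0000.
Is 1 < 1? NO.
Since the bound 1 is ≥ 1, the union bound is uninformative here; it does NOT by itself certify existence.

15·p = 1 ≈ 1.0000; existence NOT certified by the union bound.


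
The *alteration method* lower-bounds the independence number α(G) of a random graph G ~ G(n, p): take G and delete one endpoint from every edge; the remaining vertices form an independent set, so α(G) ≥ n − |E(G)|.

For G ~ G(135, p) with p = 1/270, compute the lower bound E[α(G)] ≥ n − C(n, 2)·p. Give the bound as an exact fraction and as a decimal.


E[|E(G)|] = C(135, 2)·p = 9045 · (1/270) = 67/2.
E[α(G)] ≥ n − E[|E(G)|] = 135 − 67/2 = 203/2.
Numerically: ≈ 101.500000.
(This is only a lower bound; the true E[α(G)] may be larger.)

E[α(G)] ≥ 203/2 ≈ 101.500000.


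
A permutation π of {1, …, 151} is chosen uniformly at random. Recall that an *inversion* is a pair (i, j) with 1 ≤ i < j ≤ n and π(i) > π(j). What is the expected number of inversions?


Write X = Σ X_I over the C(151, 2) = 11325 pairs i < j, with X_I the indicator of one inversion.
There are 11325 indicators.
For each fixed pair i < j, the values π(i) and π(j) are two distinct elements of {1, …, 151} in uniformly random order; by symmetry P[π(i) > π(j)] = 1/2.
By linearity: E[X] = 11325 · (1/2) = C(151, 2) · (1/2) = 11325/2 = 11325/2 ≈ 5662.500000.

E[X] = 11325/2 = 5662.500000.


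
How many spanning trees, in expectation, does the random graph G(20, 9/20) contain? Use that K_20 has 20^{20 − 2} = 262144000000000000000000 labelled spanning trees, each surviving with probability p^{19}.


K_20 has 20^{20 − 2} = 262144000000000000000000 labelled spanning trees.
For each such spanning tree H, let X_H = 1 if all 19 edges of H are present in G. Then P[X_H = 1] = p^{19} = (9/20)^{19} = 1350851717672992089/5242880000000000000000000.
Summing the indicators: E[X] = Σ_H E[X_H] = 262144000000000000000000 · p^{19} = 262144000000000000000000 · 1350851717672992089/5242880000000000000000000 = 1350851717672992089/20.
Numerically: E[X] ≈ 6.75e+16.

E[X] = 262144000000000000000000 · (9/20)^{19} = 1350851717672992089/20 ≈ 6.75e+16.


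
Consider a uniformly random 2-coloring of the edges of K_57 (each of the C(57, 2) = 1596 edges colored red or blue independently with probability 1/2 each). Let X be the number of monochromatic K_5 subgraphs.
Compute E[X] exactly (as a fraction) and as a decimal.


Let X = Σ_S X_S over the C(57, 5) = 4187106 subsets S of size 5, where X_S = 1 if the K_5 on S is monochromatic.
For a fixed S, the K_5 on S has C(5, 2) = 10 edges. P[all 10 edges red] = (1/2)^10, and likewise for blue, so P[monochromatic] = 2·(1/2)^10 = 2^{1 − 10} = 1/512.
By linearity of expectation: E[X] = C(57, 5) · 2^{1 − 10} = 4187106 · 1/512 = 2093553/256.
Numerically: E[X] ≈ 8177.941.

E[X] = C(57,5)·2^(1−C(5,2)) = 2093553/256 ≈ 8177.941.


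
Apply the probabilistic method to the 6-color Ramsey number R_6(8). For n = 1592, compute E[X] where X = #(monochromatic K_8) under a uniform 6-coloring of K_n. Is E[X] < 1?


E[X] = C(1592, 8) · 6^{1 − 28} = 1005480414540892933435 · 6^{−27} = 1005480414540892933435/1023490369077469249536.
As a reduced fraction: E[X] = 1005480414540892933435/1023490369077469249536 ≈ 0.98240.
Is E[X] < 1? YES.
Since E[X] < 1, there exists a 6-coloring of K_{1592} with no monochromatic K_8; hence R_6(8) > 1592.

E[X] = 1005480414540892933435/1023490369077469249536 ≈ 0.98240; E[X] < 1, so R_6(8) > 1592.


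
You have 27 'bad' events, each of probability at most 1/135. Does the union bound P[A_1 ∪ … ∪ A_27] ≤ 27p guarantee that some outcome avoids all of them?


Union bound: P[∪_{i=1}^{27} A_i] ≤ Σ_i P[A_i] ≤ 27·p = 27·(1/135) = 1/5.
Numerically: 1/5 ≈ 0.200000.
Is 1/5 < 1? YES.
Since P[∪ A_i] ≤ 1/5 < 1, the complement has P[∩ A_i^c] ≥ 1 − 1/5 = 4/5 > 0, so some outcome avoids every A_i.

27·p = 1/5 ≈ 0.200000; existence CERTIFIED by the union bound.


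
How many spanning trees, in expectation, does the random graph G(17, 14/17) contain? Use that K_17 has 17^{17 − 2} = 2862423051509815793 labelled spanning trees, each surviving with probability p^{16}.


K_17 has 17^{17 − 2} = 2862423051509815793 labelled spanning trees.
For each such spanning tree H, let X_H = 1 if all 16 edges of H are present in G. Then P[X_H = 1] = p^{16} = (14/17)^{16} = 2177953337809371136/48661191875666868481.
By linearity of expectation: E[X] = Σ_H E[X_H] = 2862423051509815793 · p^{16} = 2862423051509815793 · 2177953337809371136/48661191875666868481 = 2177953337809371136/17.
Numerically: E[X] ≈ 1.281e+17.

E[X] = 2862423051509815793 · (14/17)^{16} = 2177953337809371136/17 ≈ 1.281e+17.


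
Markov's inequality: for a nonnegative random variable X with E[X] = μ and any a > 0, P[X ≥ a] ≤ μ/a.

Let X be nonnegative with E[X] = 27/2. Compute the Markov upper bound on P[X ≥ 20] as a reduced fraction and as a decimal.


μ = E[X] = 27/2, a = 20.
Markov: P[X ≥ 20] ≤ μ/a = (27/2)/20 = 27/40.
Numerically: ≈ 0.67500.
(Since a = 20 > μ = 13.50000, the bound 27/40 is < 1 and informative.)

P[X ≥ 20] ≤ 27/40 ≈ 0.67500.


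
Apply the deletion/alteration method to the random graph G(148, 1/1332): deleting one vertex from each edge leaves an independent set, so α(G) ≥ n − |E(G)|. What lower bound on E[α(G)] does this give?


E[|E(G)|] = C(148, 2)·p = 10878 · (1/1332) = 49/6.
E[α(G)] ≥ n − E[|E(G)|] = 148 − 49/6 = 839/6.
Numerically: ≈ 139.8333.
(This is only a lower bound; the true E[α(G)] may be larger.)

E[α(G)] ≥ 839/6 ≈ 139.8333.


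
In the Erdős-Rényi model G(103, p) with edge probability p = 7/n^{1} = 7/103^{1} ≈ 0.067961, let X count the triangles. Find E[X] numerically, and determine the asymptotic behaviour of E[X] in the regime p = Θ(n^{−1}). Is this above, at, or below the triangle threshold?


Number of potential triangles: C(103, 3) = 176851.
Each occurs with probability p³ ≈ (0.067961)³ ≈ 3.1389359e-04.
By linearity: E[X] = C(103, 3)·p³ ≈ 176851 · 3.1389359e-04 ≈ 55.51240.
Here α = 1, so p = 7/n is exactly at the triangle threshold p ~ 1/n. Asymptotically E[X] → c³/6 = 7³/6 = 343/6 ≈ 57.16667, a bounded constant. In this regime the triangle count is asymptotically Poisson(c³/6).

E[X] ≈ 55.51240; in regime p = Θ(1/n^{1}) E[X] stays bounded (at the triangle threshold p ~ 1/n).


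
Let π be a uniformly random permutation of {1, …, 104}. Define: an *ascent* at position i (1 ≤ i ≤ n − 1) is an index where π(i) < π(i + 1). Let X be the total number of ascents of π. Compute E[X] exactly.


Write X = Σ X_I over i = 1, …, 103, with X_I the indicator of one ascent.
There are 103 indicators.
For each fixed i, the pair (π(i), π(i+1)) is a uniformly random ordered pair of distinct values from {1, …, 104}; by symmetry P[π(i) < π(i+1)] = 1/2.
By linearity: E[X] = 103 · (1/2) = (104 − 1) · (1/2) = 103/2 ≈ 51.500.

E[X] = 103/2 = 51.500.


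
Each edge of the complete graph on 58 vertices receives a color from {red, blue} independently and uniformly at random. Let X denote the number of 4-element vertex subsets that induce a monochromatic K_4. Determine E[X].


Let X = Σ_S X_S over the C(58, 4) = 424270 subsets S of size 4, where X_S = 1 if the K_4 on S is monochromatic.
For a fixed S, the K_4 on S has C(4, 2) = 6 edges. P[all 6 edges red] = (1/2)^6, and likewise for blue, so P[monochromatic] = 2·(1/2)^6 = 2^{1 − 6} = 1/32.
By linearity: E[X] = C(58, 4) · 2^{1 − 6} = 424270 · 1/32 = 212135/16.
Numerically: E[X] ≈ 13258.43750.

E[X] = C(58,4)·2^(1−C(4,2)) = 212135/16 ≈ 13258.43750.


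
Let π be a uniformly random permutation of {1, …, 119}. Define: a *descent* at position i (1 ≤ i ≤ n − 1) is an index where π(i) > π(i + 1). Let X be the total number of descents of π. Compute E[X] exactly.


Write X = Σ X_I over i = 1, …, 118, with X_I the indicator of one descent.
There are 118 indicators.
For each fixed i, the pair (π(i), π(i+1)) is a uniformly random ordered pair of distinct values from {1, …, 119}; by symmetry P[π(i) > π(i+1)] = 1/2.
By linearity: E[X] = 118 · (1/2) = (119 − 1) · (1/2) = 59 ≈ 59.000000.

E[X] = 59 = 59.000000.


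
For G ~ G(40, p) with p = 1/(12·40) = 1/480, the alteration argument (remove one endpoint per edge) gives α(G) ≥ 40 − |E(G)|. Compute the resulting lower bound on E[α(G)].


E[|E(G)|] = C(40, 2)·p = 780 · (1/480) = 13/8.
E[α(G)] ≥ n − E[|E(G)|] = 40 − 13/8 = 307/8.
Numerically: ≈ 38.375000.
(This is only a lower bound; the true E[α(G)] may be larger.)

E[α(G)] ≥ 307/8 ≈ 38.375000.


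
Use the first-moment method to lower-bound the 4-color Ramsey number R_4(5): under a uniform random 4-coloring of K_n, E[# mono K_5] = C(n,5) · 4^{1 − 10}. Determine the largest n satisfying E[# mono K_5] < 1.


We need C(n, 5) · 4^{1 − 10} < 1, i.e. C(n, 5) < 4^{10 − 1} = 262144.
Check values of n near the boundary:
  n = 29: C(29, 5) = 118755; 118755 < 262144? YES
  n = 30: C(30, 5) = 142506; 142506 < 262144? YES
  n = 31: C(31, 5) = 169911; 169911 < 262144? YES
  n = 32: C(32, 5) = 201376; 201376 < 262144? YES
  n = 33: C(33, 5) = 237336; 237336 < 262144? YES
  n = 34: C(34, 5) = 278256; 278256 < 262144? NO
  n = 35: C(35, 5) = 324632; 324632 < 262144? NO
  n = 36: C(36, 5) = 376992; 376992 < 262144? NO
The largest n with C(n, 5) < 262144 is n = 33 (where E[X] = 29667/32768 ≈ 0.90536). Hence R_4(5) > 33, i.e. R_4(5) ≥ 34.

Largest n = 33; hence R_4(5) > 33.


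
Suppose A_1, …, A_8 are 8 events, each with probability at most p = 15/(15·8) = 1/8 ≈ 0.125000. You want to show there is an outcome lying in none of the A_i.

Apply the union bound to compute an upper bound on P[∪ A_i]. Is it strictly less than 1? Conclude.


Union bound: P[∪_{i=1}^{8} A_i] ≤ Σ_i P[A_i] ≤ 8·p = 8·(1/8) = 1.
Numerically: 1 ≈ 1.000000.
Is 1 < 1? NO.
Since the bound 1 is ≥ 1, the union bound is uninformative here; it does NOT by itself certify existence.

8·p = 1 ≈ 1.000000; existence NOT certified by the union bound.


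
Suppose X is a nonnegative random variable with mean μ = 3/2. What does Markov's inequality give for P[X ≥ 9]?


μ = E[X] = 3/2, a = 9.
Markov: P[X ≥ 9] ≤ μ/a = (3/2)/9 = 1/6.
Numerically: ≈ 0.16667.
(Since a = 9 > μ = 1.50000, the bound 1/6 is < 1 and informative.)

P[X ≥ 9] ≤ 1/6 ≈ 0.16667.


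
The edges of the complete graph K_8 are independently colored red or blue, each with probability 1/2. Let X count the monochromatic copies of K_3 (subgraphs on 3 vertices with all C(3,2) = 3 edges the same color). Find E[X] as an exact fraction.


Let X = Σ_S X_S over the C(8, 3) = 56 subsets S of size 3, where X_S = 1 if the K_3 on S is monochromatic.
For a fixed S, the K_3 on S has C(3, 2) = 3 edges. P[all 3 edges red] = (1/2)^3, and likewise for blue, so P[monochromatic] = 2·(1/2)^3 = 2^{1 − 3} = 1/4.
Summing: E[X] = C(8, 3) · 2^{1 − 3} = 56 · 1/4 = 14.
Numerically: E[X] ≈ 14.00000.

E[X] = C(8,3)·2^(1−C(3,2)) = 14 ≈ 14.00000.


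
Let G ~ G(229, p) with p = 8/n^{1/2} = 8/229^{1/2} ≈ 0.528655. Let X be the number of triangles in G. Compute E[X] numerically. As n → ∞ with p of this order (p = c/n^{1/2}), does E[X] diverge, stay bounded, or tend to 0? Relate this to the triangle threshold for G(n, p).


Number of potential triangles: C(229, 3) = 1975354.
Each occurs with probability p³ ≈ (0.528655)³ ≈ 1.47746342e-01.
By linearity: E[X] = C(229, 3)·p³ ≈ 1975354 · 1.47746342e-01 ≈ 291851.327873.
Since α = 1/2 < 1, p = c/n^{1/2} ≫ 1/n is above the triangle threshold p ~ 1/n. Asymptotically E[X] ~ (c³/6)·n^{3(1−α)} = (8³/6)·n^{1.5} → ∞; triangles are abundant w.h.p.

E[X] ≈ 291851.327873; in regime p = Θ(1/n^{1/2}) E[X] diverges (above the triangle threshold p ~ 1/n).


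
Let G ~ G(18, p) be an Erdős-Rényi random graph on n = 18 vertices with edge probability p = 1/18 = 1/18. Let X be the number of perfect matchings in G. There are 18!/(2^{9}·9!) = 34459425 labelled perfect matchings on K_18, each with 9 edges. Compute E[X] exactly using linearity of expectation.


K_18 has 18!/(2^{9}·9!) = 34459425 labelled perfect matchings.
For each such perfect matching H, let X_H = 1 if all 9 edges of H are present in G. Then P[X_H = 1] = p^{9} = (1/18)^{9} = 1/198359290368.
By linearity: E[X] = Σ_H E[X_H] = 34459425 · p^{9} = 34459425 · 1/198359290368 = 425425/2448880128.
Numerically: E[X] ≈ 0.0001737.

E[X] = 34459425 · (1/18)^{9} = 425425/2448880128 ≈ 0.0001737.


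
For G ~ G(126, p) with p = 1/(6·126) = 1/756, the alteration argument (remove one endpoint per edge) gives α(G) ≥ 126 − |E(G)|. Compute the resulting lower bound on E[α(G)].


E[|E(G)|] = C(126, 2)·p = 7875 · (1/756) = 125/12.
E[α(G)] ≥ n − E[|E(G)|] = 126 − 125/12 = 1387/12.
Numerically: ≈ 115.58333.
(This is only a lower bound; the true E[α(G)] may be larger.)

E[α(G)] ≥ 1387/12 ≈ 115.58333.


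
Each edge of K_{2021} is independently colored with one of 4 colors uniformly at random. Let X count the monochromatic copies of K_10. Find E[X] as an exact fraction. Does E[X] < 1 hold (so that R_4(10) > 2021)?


E[X] = C(2021, 10) · 4^{1 − 45} = 306347841644770462864800616 · 4^{−44} = 306347841644770462864800616/309485009821345068724781056.
As a reduced fraction: E[X] = 38293480205596307858100077/38685626227668133590597632 ≈ 0.9898633.
Is E[X] < 1? YES.
Since E[X] < 1, there exists a 4-coloring of K_{2021} with no monochromatic K_10; hence R_4(10) > 2021.

E[X] = 38293480205596307858100077/38685626227668133590597632 ≈ 0.9898633; E[X] < 1, so R_4(10) > 2021.


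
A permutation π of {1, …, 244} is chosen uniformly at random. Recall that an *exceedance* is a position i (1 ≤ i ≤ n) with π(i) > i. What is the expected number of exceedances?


Write X = Σ_{i=1}^{244} X_i, where X_i = 1_{π(i) > i}.
For each fixed i, π(i) is uniform over {1, …, 244} (marginal of a uniform permutation), so P[π(i) > i] = (n − i)/n. Summing: Σ_{i=1}^{244} (n − i)/n = (0 + 1 + … + 243)/244 = 244(244 − 1)/(2·244) = (244 − 1)/2.
Hence E[X] = Σ_{i=1}^{244} (244 − i)/244 = 243/2 ≈ 121.500.

E[X] = 243/2 = 121.500.
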